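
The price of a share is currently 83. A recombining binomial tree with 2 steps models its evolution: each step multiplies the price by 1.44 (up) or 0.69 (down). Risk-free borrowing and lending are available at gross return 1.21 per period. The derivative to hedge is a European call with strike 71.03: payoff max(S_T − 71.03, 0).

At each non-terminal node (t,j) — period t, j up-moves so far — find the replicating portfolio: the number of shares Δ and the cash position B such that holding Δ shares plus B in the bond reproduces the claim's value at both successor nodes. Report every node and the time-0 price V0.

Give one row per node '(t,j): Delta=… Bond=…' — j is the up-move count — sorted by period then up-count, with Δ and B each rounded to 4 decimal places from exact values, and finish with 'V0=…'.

(0,0): Delta=0.8717 Bond=-35.8409
(1,0): Delta=0.2663 Bond=-8.6973
(1,1): Delta=1.0000 Bond=-58.7025
V0=36.5098

The replicating-portfolio and risk-neutral prices coincide; use p* = (1.21−0.69)/(1.44−0.69) = 0.6933 for the latter.
Terminal values V(2,·): V(2,0)=0.0000, V(2,1)=11.4388, V(2,2)=101.0788
(1,0): S=57.2700. Δ = (V_up−V_dn)/(S_up−S_dn) = (11.4388−0.0000)/(82.4688−39.5163) = 0.2663. V = [p*·11.4388 + (1−p*)·0.0000]/1.21 = 6.5545. B = V − Δ·S = -8.6973.
(1,1): S=119.5200. Δ = (V_up−V_dn)/(S_up−S_dn) = (101.0788−11.4388)/(172.1088−82.4688) = 1.0000. V = [p*·101.0788 + (1−p*)·11.4388]/1.21 = 60.8175. B = V − Δ·S = -58.7025.
(0,0): S=83.0000. Δ = (V_up−V_dn)/(S_up−S_dn) = (60.8175−6.5545)/(119.5200−57.2700) = 0.8717. V = [p*·60.8175 + (1−p*)·6.5545]/1.21 = 36.5098. B = V − Δ·S = -35.8409.
Self-financing check: at every node Δ·S+B equals the discounted successor values.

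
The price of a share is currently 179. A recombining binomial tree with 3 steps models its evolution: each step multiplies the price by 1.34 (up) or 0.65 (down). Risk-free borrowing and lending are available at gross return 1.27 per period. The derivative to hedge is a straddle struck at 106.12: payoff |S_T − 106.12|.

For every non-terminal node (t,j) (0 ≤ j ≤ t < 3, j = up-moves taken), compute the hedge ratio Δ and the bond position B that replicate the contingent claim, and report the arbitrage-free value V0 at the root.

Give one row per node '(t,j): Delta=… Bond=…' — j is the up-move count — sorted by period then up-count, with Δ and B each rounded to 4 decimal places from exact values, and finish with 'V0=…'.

Risk-neutral probability p* = (R−d)/(u−d) = (1.27−0.65)/(1.34−0.65) = 0.8986.
At expiry t=3: V(3,0)=56.9621, V(3,1)=4.7791, V(3,2)=102.7981, V(3,3)=324.5726
  t=2,j=0: stock 75.6275 → up 101.3409 (V=4.7791), down 49.1579 (V=56.9621). Price 7.9316; hedge Δ=-1.0000, bond B=83.5591.
  t=2,j=1: stock 155.9090 → up 208.9181 (V=102.7981), down 101.3409 (V=4.7791). Price 73.1135; hedge Δ=0.9111, bond B=-68.9429.
  t=2,j=2: stock 321.4124 → up 430.6926 (V=324.5726), down 208.9181 (V=102.7981). Price 237.8533; hedge Δ=1.0000, bond B=-83.5591.
  t=1,j=0: stock 116.3500 → up 155.9090 (V=73.1135), down 75.6275 (V=7.9316). Price 52.3628; hedge Δ=0.8119, bond B=-42.1037.
  t=1,j=1: stock 239.8600 → up 321.4124 (V=237.8533), down 155.9090 (V=73.1135). Price 174.1265; hedge Δ=0.9954, bond B=-64.6270.
  t=0,j=0: stock 179.0000 → up 239.8600 (V=174.1265), down 116.3500 (V=52.3628). Price 127.3808; hedge Δ=0.9859, bond B=-49.0882.
Each (Δ,B) replicates both successor values, so the strategy is self-financing and V0 is arbitrage-free.

(0,0): Delta=0.9859 Bond=-49.0882
(1,0): Delta=0.8119 Bond=-42.1037
(1,1): Delta=0.9954 Bond=-64.6270
(2,0): Delta=-1.0000 Bond=83.5591
(2,1): Delta=0.9111 Bond=-68.9429
(2,2): Delta=1.0000 Bond=-83.5591
V0=127.3808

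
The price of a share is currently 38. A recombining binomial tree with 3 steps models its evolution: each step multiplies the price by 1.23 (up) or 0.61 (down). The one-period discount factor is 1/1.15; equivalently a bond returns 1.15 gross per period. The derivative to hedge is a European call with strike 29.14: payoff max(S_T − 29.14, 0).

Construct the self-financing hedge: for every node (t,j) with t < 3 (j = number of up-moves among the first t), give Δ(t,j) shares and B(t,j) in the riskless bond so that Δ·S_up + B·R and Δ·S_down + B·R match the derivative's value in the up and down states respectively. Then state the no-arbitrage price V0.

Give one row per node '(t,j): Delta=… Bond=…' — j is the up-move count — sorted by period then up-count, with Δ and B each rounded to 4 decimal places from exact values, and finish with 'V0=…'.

(0,0): Delta=0.9106 Bond=-15.3966
(1,0): Delta=0.3125 Bond=-3.8417
(1,1): Delta=0.9545 Bond=-19.7601
(2,0): Delta=0.0000 Bond=0.0000
(2,1): Delta=0.3354 Bond=-5.0725
(2,2): Delta=1.0000 Bond=-25.3391
V0=19.2050

Under the risk-neutral measure, an up-move has probability p* = (R−d)/(u−d) = 0.8710 and values discount at R = 1.15.
Terminal payoffs: V(3,0)=0.0000, V(3,1)=0.0000, V(3,2)=5.9290, V(3,3)=41.5729
  t=2,j=0: stock 14.1398 → up 17.3920 (V=0.0000), down 8.6253 (V=0.0000). Price 0.0000; hedge Δ=0.0000, bond B=0.0000.
  t=2,j=1: stock 28.5114 → up 35.0690 (V=5.9290), down 17.3920 (V=0.0000). Price 4.4904; hedge Δ=0.3354, bond B=-5.0725.
  t=2,j=2: stock 57.4902 → up 70.7129 (V=41.5729), down 35.0690 (V=5.9290). Price 32.1511; hedge Δ=1.0000, bond B=-25.3391.
  t=1,j=0: stock 23.1800 → up 28.5114 (V=4.4904), down 14.1398 (V=0.0000). Price 3.4009; hedge Δ=0.3125, bond B=-3.8417.
  t=1,j=1: stock 46.7400 → up 57.4902 (V=32.1511), down 28.5114 (V=4.4904). Price 24.8539; hedge Δ=0.9545, bond B=-19.7601.
  t=0,j=0: stock 38.0000 → up 46.7400 (V=24.8539), down 23.1800 (V=3.4009). Price 19.2050; hedge Δ=0.9106, bond B=-15.3966.
Check: Δ(0,0)·S0 + B(0,0) = 19.2050 = V0.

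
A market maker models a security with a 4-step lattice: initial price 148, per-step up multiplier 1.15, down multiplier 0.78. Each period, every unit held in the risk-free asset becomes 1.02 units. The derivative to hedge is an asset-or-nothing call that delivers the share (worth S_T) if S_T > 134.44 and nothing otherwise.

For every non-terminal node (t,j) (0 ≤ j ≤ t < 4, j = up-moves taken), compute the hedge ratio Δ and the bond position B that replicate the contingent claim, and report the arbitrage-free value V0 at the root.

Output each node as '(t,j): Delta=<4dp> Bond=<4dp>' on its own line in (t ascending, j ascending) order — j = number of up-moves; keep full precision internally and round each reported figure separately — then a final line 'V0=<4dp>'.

Under the risk-neutral measure, an up-move has probability p* = (R−d)/(u−d) = 0.6486 and values discount at R = 1.02.
Terminal payoffs: V(4,0)=0.0000, V(4,1)=0.0000, V(4,2)=0.0000, V(4,3)=175.5698, V(4,4)=258.8529
  t=3,j=0: stock 70.2337 → up 80.7688 (V=0.0000), down 54.7823 (V=0.0000). Price 0.0000; hedge Δ=0.0000, bond B=0.0000.
  t=3,j=1: stock 103.5497 → up 119.0821 (V=0.0000), down 80.7688 (V=0.0000). Price 0.0000; hedge Δ=0.0000, bond B=0.0000.
  t=3,j=2: stock 152.6694 → up 175.5698 (V=175.5698), down 119.0821 (V=0.0000). Price 111.6501; hedge Δ=3.1081, bond B=-362.8629.
  t=3,j=3: stock 225.0895 → up 258.8529 (V=258.8529), down 175.5698 (V=175.5698). Price 225.0895; hedge Δ=1.0000, bond B=0.0000.
  t=2,j=0: stock 90.0432 → up 103.5497 (V=0.0000), down 70.2337 (V=0.0000). Price 0.0000; hedge Δ=0.0000, bond B=0.0000.
  t=2,j=1: stock 132.7560 → up 152.6694 (V=111.6501), down 103.5497 (V=0.0000). Price 71.0017; hedge Δ=2.2730, bond B=-230.7554.
  t=2,j=2: stock 195.7300 → up 225.0895 (V=225.0895), down 152.6694 (V=111.6501). Price 181.6004; hedge Δ=1.5664, bond B=-124.9925.
  t=1,j=0: stock 115.4400 → up 132.7560 (V=71.0017), down 90.0432 (V=0.0000). Price 45.1521; hedge Δ=1.6623, bond B=-146.7443.
  t=1,j=1: stock 170.2000 → up 195.7300 (V=181.6004), down 132.7560 (V=71.0017). Price 139.9425; hedge Δ=1.7563, bond B=-158.9730.
  t=0,j=0: stock 148.0000 → up 170.2000 (V=139.9425), down 115.4400 (V=45.1521). Price 104.5469; hedge Δ=1.7310, bond B=-151.6436.
Each (Δ,B) replicates both successor values, so the strategy is self-financing and V0 is arbitrage-free.

(0,0): Delta=1.7310 Bond=-151.6436
(1,0): Delta=1.6623 Bond=-146.7443
(1,1): Delta=1.7563 Bond=-158.9730
(2,0): Delta=0.0000 Bond=0.0000
(2,1): Delta=2.2730 Bond=-230.7554
(2,2): Delta=1.5664 Bond=-124.9925
(3,0): Delta=0.0000 Bond=0.0000
(3,1): Delta=0.0000 Bond=0.0000
(3,2): Delta=3.1081 Bond=-362.8629
(3,3): Delta=1.0000 Bond=0.0000
V0=104.5469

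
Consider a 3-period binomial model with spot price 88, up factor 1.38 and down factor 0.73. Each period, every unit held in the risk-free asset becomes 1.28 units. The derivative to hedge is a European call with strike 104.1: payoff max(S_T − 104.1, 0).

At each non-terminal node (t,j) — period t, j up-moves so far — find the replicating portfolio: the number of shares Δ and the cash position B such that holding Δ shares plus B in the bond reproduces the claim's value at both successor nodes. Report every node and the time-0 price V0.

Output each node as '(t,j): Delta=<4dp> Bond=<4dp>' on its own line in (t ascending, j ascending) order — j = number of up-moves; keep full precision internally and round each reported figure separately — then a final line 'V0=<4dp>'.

Risk-neutral probability p* = (R−d)/(u−d) = (1.28−0.73)/(1.38−0.73) = 0.8462.
Terminal values V(3,·): V(3,0)=0.0000, V(3,1)=0.0000, V(3,2)=18.2387, V(3,3)=127.1703
(2,0): S=46.8952. Δ = (V_up−V_dn)/(S_up−S_dn) = (0.0000−0.0000)/(64.7154−34.2335) = 0.0000. V = [p*·0.0000 + (1−p*)·0.0000]/1.28 = 0.0000. B = V − Δ·S = 0.0000.
(2,1): S=88.6512. Δ = (V_up−V_dn)/(S_up−S_dn) = (18.2387−0.0000)/(122.3387−64.7154) = 0.3165. V = [p*·18.2387 + (1−p*)·0.0000]/1.28 = 12.0568. B = V − Δ·S = -16.0027.
(2,2): S=167.5872. Δ = (V_up−V_dn)/(S_up−S_dn) = (127.1703−18.2387)/(231.2703−122.3387) = 1.0000. V = [p*·127.1703 + (1−p*)·18.2387]/1.28 = 86.2591. B = V − Δ·S = -81.3281.
(1,0): S=64.2400. Δ = (V_up−V_dn)/(S_up−S_dn) = (12.0568−0.0000)/(88.6512−46.8952) = 0.2887. V = [p*·12.0568 + (1−p*)·0.0000]/1.28 = 7.9702. B = V − Δ·S = -10.5787.
(1,1): S=121.4400. Δ = (V_up−V_dn)/(S_up−S_dn) = (86.2591−12.0568)/(167.5872−88.6512) = 0.9400. V = [p*·86.2591 + (1−p*)·12.0568]/1.28 = 58.4714. B = V − Δ·S = -55.6860.
(0,0): S=88.0000. Δ = (V_up−V_dn)/(S_up−S_dn) = (58.4714−7.9702)/(121.4400−64.2400) = 0.8829. V = [p*·58.4714 + (1−p*)·7.9702]/1.28 = 39.6109. B = V − Δ·S = -38.0831.
Self-financing check: at every node Δ·S+B equals the discounted successor values.

(0,0): Delta=0.8829 Bond=-38.0831
(1,0): Delta=0.2887 Bond=-10.5787
(1,1): Delta=0.9400 Bond=-55.6860
(2,0): Delta=0.0000 Bond=0.0000
(2,1): Delta=0.3165 Bond=-16.0027
(2,2): Delta=1.0000 Bond=-81.3281
V0=39.6109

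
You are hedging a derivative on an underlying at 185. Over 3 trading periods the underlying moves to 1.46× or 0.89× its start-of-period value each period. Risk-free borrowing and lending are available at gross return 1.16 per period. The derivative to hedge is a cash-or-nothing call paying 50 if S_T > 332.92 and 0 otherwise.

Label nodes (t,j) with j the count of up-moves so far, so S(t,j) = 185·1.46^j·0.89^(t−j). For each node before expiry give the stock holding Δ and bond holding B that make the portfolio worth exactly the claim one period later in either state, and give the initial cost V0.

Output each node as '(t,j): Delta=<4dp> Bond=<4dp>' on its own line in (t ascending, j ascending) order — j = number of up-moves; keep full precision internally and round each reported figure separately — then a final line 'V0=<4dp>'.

The replicating-portfolio and risk-neutral prices coincide; use p* = (1.16−0.89)/(1.46−0.89) = 0.4737 for the latter.
Terminal payoffs: V(3,0)=0.0000, V(3,1)=0.0000, V(3,2)=50.0000, V(3,3)=50.0000
  t=2,j=0: stock 146.5385 → up 213.9462 (V=0.0000), down 130.4193 (V=0.0000). Price 0.0000; hedge Δ=0.0000, bond B=0.0000.
  t=2,j=1: stock 240.3890 → up 350.9679 (V=50.0000), down 213.9462 (V=0.0000). Price 20.4174; hedge Δ=0.3649, bond B=-67.3019.
  t=2,j=2: stock 394.3460 → up 575.7452 (V=50.0000), down 350.9679 (V=50.0000). Price 43.1034; hedge Δ=0.0000, bond B=43.1034.
  t=1,j=0: stock 164.6500 → up 240.3890 (V=20.4174), down 146.5385 (V=0.0000). Price 8.3374; hedge Δ=0.2176, bond B=-27.4826.
  t=1,j=1: stock 270.1000 → up 394.3460 (V=43.1034), down 240.3890 (V=20.4174). Price 26.8650; hedge Δ=0.1474, bond B=-12.9350.
  t=0,j=0: stock 185.0000 → up 270.1000 (V=26.8650), down 164.6500 (V=8.3374). Price 14.7532; hedge Δ=0.1757, bond B=-17.7514.
Self-financing check: at every node Δ·S+B equals the discounted successor values.

(0,0): Delta=0.1757 Bond=-17.7514
(1,0): Delta=0.2176 Bond=-27.4826
(1,1): Delta=0.1474 Bond=-12.9350
(2,0): Delta=0.0000 Bond=0.0000
(2,1): Delta=0.3649 Bond=-67.3019
(2,2): Delta=0.0000 Bond=43.1034
V0=14.7532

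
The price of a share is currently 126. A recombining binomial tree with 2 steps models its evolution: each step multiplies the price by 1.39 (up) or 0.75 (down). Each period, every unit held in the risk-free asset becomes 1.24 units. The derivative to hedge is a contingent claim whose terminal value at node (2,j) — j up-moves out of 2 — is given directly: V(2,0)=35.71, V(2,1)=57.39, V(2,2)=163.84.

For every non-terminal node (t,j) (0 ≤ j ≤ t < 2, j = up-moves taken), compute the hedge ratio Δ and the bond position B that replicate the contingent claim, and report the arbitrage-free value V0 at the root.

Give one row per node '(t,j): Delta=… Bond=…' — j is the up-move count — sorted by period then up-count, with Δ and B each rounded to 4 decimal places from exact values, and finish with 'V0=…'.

(0,0): Delta=0.8659 Bond=-31.9684
(1,0): Delta=0.3585 Bond=8.3095
(1,1): Delta=0.9497 Bond=-54.3194
V0=77.1320

Since d<R<u, set p* = (R−d)/(u−d) = 0.7656; price each node as the discounted p*-expectation of its children.
Payoff layer (t=2): V(2,0)=35.7100, V(2,1)=57.3900, V(2,2)=163.8400
Node (1,0) S=94.5000: V=(p*·57.3900+(1−p*)·35.7100)/1.24=42.1845; Δ=(57.3900−35.7100)/(131.3550−70.8750)=0.3585; B=V−Δ·S=8.3095
Node (1,1) S=175.1400: V=(p*·163.8400+(1−p*)·57.3900)/1.24=112.0087; Δ=(163.8400−57.3900)/(243.4446−131.3550)=0.9497; B=V−Δ·S=-54.3194
Node (0,0) S=126.0000: V=(p*·112.0087+(1−p*)·42.1845)/1.24=77.1320; Δ=(112.0087−42.1845)/(175.1400−94.5000)=0.8659; B=V−Δ·S=-31.9684
Self-financing check: at every node Δ·S+B equals the discounted successor values.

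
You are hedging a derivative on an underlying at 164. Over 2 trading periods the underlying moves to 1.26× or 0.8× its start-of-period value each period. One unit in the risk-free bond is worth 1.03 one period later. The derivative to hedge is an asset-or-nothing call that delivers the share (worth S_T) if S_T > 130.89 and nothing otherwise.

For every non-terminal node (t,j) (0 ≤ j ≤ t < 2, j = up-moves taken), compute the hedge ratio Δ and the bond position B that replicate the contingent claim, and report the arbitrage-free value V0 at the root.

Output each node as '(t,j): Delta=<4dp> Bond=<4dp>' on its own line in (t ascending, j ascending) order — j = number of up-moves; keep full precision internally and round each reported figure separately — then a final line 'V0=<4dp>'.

(0,0): Delta=1.6754 Bond=-135.4978
(1,0): Delta=2.7391 Bond=-279.1254
(1,1): Delta=1.0000 Bond=0.0000
V0=139.2663

Risk-neutral probability p* = (R−d)/(u−d) = (1.03−0.8)/(1.26−0.8) = 0.5000.
Payoff layer (t=2): V(2,0)=0.0000, V(2,1)=165.3120, V(2,2)=260.3664
Node (1,0) S=131.2000: V=(p*·165.3120+(1−p*)·0.0000)/1.03=80.2485; Δ=(165.3120−0.0000)/(165.3120−104.9600)=2.7391; B=V−Δ·S=-279.1254
Node (1,1) S=206.6400: V=(p*·260.3664+(1−p*)·165.3120)/1.03=206.6400; Δ=(260.3664−165.3120)/(260.3664−165.3120)=1.0000; B=V−Δ·S=0.0000
Node (0,0) S=164.0000: V=(p*·206.6400+(1−p*)·80.2485)/1.03=139.2663; Δ=(206.6400−80.2485)/(206.6400−131.2000)=1.6754; B=V−Δ·S=-135.4978
Check: Δ(0,0)·S0 + B(0,0) = 139.2663 = V0.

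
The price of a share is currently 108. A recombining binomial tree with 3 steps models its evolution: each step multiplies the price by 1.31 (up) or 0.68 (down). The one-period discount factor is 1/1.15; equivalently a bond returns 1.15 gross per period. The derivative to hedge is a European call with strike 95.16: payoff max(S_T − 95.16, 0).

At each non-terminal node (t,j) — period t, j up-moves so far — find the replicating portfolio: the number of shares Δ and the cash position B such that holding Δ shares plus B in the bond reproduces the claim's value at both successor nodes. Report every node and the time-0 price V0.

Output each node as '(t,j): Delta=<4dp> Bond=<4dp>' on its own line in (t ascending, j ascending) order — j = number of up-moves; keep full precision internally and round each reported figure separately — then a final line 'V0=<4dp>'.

No-arbitrage ⇒ martingale measure with p* = (R−d)/(u−d) = 0.7460.
At expiry t=3: V(3,0)=0.0000, V(3,1)=0.0000, V(3,2)=30.8704, V(3,3)=147.6338
  t=2,j=0: stock 49.9392 → up 65.4204 (V=0.0000), down 33.9587 (V=0.0000). Price 0.0000; hedge Δ=0.0000, bond B=0.0000.
  t=2,j=1: stock 96.2064 → up 126.0304 (V=30.8704), down 65.4204 (V=0.0000). Price 20.0263; hedge Δ=0.5093, bond B=-28.9743.
  t=2,j=2: stock 185.3388 → up 242.7938 (V=147.6338), down 126.0304 (V=30.8704). Price 102.5910; hedge Δ=1.0000, bond B=-82.7478.
  t=1,j=0: stock 73.4400 → up 96.2064 (V=20.0263), down 49.9392 (V=0.0000). Price 12.9915; hedge Δ=0.4328, bond B=-18.7963.
  t=1,j=1: stock 141.4800 → up 185.3388 (V=102.5910), down 96.2064 (V=20.0263). Price 70.9758; hedge Δ=0.9263, bond B=-60.0792.
  t=0,j=0: stock 108.0000 → up 141.4800 (V=70.9758), down 73.4400 (V=12.9915). Price 48.9127; hedge Δ=0.8522, bond B=-43.1258.
Each (Δ,B) replicates both successor values, so the strategy is self-financing and V0 is arbitrage-free.

(0,0): Delta=0.8522 Bond=-43.1258
(1,0): Delta=0.4328 Bond=-18.7963
(1,1): Delta=0.9263 Bond=-60.0792
(2,0): Delta=0.0000 Bond=0.0000
(2,1): Delta=0.5093 Bond=-28.9743
(2,2): Delta=1.0000 Bond=-82.7478
V0=48.9127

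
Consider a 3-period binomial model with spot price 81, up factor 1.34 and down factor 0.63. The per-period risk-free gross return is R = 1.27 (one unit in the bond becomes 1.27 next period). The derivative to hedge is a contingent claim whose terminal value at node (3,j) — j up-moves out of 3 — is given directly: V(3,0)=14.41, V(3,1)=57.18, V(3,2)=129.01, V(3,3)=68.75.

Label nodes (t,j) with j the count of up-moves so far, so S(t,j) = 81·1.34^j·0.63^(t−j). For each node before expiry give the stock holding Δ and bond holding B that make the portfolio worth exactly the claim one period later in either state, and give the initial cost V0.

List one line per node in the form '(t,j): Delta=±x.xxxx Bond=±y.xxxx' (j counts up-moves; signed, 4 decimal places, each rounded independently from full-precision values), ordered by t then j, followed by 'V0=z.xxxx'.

No-arbitrage ⇒ martingale measure with p* = (R−d)/(u−d) = 0.9014.
Terminal values V(3,·): V(3,0)=14.4100, V(3,1)=57.1800, V(3,2)=129.0100, V(3,3)=68.7500
  t=2,j=0: stock 32.1489 → up 43.0795 (V=57.1800), down 20.2538 (V=14.4100). Price 41.7033; hedge Δ=1.8738, bond B=-18.5361.
  t=2,j=1: stock 68.3802 → up 91.6295 (V=129.0100), down 43.0795 (V=57.1800). Price 96.0064; hedge Δ=1.4795, bond B=-5.1626.
  t=2,j=2: stock 145.4436 → up 194.8944 (V=68.7500), down 91.6295 (V=129.0100). Price 58.8119; hedge Δ=-0.5835, bond B=143.6852.
  t=1,j=0: stock 51.0300 → up 68.3802 (V=96.0064), down 32.1489 (V=41.7033). Price 71.3800; hedge Δ=1.4988, bond B=-5.1032.
  t=1,j=1: stock 108.5400 → up 145.4436 (V=58.8119), down 68.3802 (V=96.0064). Price 49.1960; hedge Δ=-0.4826, bond B=101.5827.
  t=0,j=0: stock 81.0000 → up 108.5400 (V=49.1960), down 51.0300 (V=71.3800). Price 40.4592; hedge Δ=-0.3857, bond B=71.7042.
Self-financing check: at every node Δ·S+B equals the discounted successor values.

(0,0): Delta=-0.3857 Bond=71.7042
(1,0): Delta=1.4988 Bond=-5.1032
(1,1): Delta=-0.4826 Bond=101.5827
(2,0): Delta=1.8738 Bond=-18.5361
(2,1): Delta=1.4795 Bond=-5.1626
(2,2): Delta=-0.5835 Bond=143.6852
V0=40.4592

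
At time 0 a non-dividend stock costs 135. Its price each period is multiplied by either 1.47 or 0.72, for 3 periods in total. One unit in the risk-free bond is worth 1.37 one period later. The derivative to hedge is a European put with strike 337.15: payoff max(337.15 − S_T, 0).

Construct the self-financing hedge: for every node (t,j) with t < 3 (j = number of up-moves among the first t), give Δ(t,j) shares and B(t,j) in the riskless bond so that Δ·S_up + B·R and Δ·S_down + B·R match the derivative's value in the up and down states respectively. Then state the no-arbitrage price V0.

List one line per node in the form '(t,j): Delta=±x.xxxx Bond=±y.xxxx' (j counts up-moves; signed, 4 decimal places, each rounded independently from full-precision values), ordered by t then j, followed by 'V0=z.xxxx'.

Risk-neutral probability p* = (R−d)/(u−d) = (1.37−0.72)/(1.47−0.72) = 0.8667.
Terminal payoffs: V(3,0)=286.7615, V(3,1)=234.2735, V(3,2)=127.1105, V(3,3)=0.0000
Node (2,0) S=69.9840: V=(p*·234.2735+(1−p*)·286.7615)/1.37=176.1109; Δ=(234.2735−286.7615)/(102.8765−50.3885)=-1.0000; B=V−Δ·S=246.0949
Node (2,1) S=142.8840: V=(p*·127.1105+(1−p*)·234.2735)/1.37=103.2109; Δ=(127.1105−234.2735)/(210.0395−102.8765)=-1.0000; B=V−Δ·S=246.0949
Node (2,2) S=291.7215: V=(p*·0.0000+(1−p*)·127.1105)/1.37=12.3709; Δ=(0.0000−127.1105)/(428.8306−210.0395)=-0.5810; B=V−Δ·S=181.8515
Node (1,0) S=97.2000: V=(p*·103.2109+(1−p*)·176.1109)/1.37=82.4313; Δ=(103.2109−176.1109)/(142.8840−69.9840)=-1.0000; B=V−Δ·S=179.6313
Node (1,1) S=198.4500: V=(p*·12.3709+(1−p*)·103.2109)/1.37=17.8707; Δ=(12.3709−103.2109)/(291.7215−142.8840)=-0.6103; B=V−Δ·S=138.9907
Node (0,0) S=135.0000: V=(p*·17.8707+(1−p*)·82.4313)/1.37=19.3276; Δ=(17.8707−82.4313)/(198.4500−97.2000)=-0.6376; B=V−Δ·S=105.4084
Each (Δ,B) replicates both successor values, so the strategy is self-financing and V0 is arbitrage-free.

(0,0): Delta=-0.6376 Bond=105.4084
(1,0): Delta=-1.0000 Bond=179.6313
(1,1): Delta=-0.6103 Bond=138.9907
(2,0): Delta=-1.0000 Bond=246.0949
(2,1): Delta=-1.0000 Bond=246.0949
(2,2): Delta=-0.5810 Bond=181.8515
V0=19.3276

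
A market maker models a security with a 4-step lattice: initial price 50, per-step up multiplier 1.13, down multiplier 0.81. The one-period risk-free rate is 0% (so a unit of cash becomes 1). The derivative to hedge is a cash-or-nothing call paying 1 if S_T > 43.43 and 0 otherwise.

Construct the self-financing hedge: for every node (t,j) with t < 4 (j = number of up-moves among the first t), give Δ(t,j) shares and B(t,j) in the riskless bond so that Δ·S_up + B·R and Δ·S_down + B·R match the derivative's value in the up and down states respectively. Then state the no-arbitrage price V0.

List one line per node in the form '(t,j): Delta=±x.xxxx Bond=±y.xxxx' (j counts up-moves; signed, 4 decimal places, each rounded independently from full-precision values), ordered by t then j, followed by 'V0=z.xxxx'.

Under the risk-neutral measure, an up-move has probability p* = (R−d)/(u−d) = 0.5938 and values discount at R = 1.
Terminal payoffs: V(4,0)=0.0000, V(4,1)=0.0000, V(4,2)=0.0000, V(4,3)=1.0000, V(4,4)=1.0000
  t=3,j=0: stock 26.5721 → up 30.0264 (V=0.0000), down 21.5234 (V=0.0000). Price 0.0000; hedge Δ=0.0000, bond B=0.0000.
  t=3,j=1: stock 37.0697 → up 41.8887 (V=0.0000), down 30.0264 (V=0.0000). Price 0.0000; hedge Δ=0.0000, bond B=0.0000.
  t=3,j=2: stock 51.7144 → up 58.4373 (V=1.0000), down 41.8887 (V=0.0000). Price 0.5938; hedge Δ=0.0604, bond B=-2.5313.
  t=3,j=3: stock 72.1448 → up 81.5237 (V=1.0000), down 58.4373 (V=1.0000). Price 1.0000; hedge Δ=0.0000, bond B=1.0000.
  t=2,j=0: stock 32.8050 → up 37.0697 (V=0.0000), down 26.5721 (V=0.0000). Price 0.0000; hedge Δ=0.0000, bond B=0.0000.
  t=2,j=1: stock 45.7650 → up 51.7144 (V=0.5938), down 37.0697 (V=0.0000). Price 0.3525; hedge Δ=0.0405, bond B=-1.5029.
  t=2,j=2: stock 63.8450 → up 72.1448 (V=1.0000), down 51.7144 (V=0.5938). Price 0.8350; hedge Δ=0.0199, bond B=-0.4346.
  t=1,j=0: stock 40.5000 → up 45.7650 (V=0.3525), down 32.8050 (V=0.0000). Price 0.2093; hedge Δ=0.0272, bond B=-0.8924.
  t=1,j=1: stock 56.5000 → up 63.8450 (V=0.8350), down 45.7650 (V=0.3525). Price 0.6390; hedge Δ=0.0267, bond B=-0.8686.
  t=0,j=0: stock 50.0000 → up 56.5000 (V=0.6390), down 40.5000 (V=0.2093). Price 0.4644; hedge Δ=0.0269, bond B=-0.8782.
Self-financing check: at every node Δ·S+B equals the discounted successor values.

(0,0): Delta=0.0269 Bond=-0.8782
(1,0): Delta=0.0272 Bond=-0.8924
(1,1): Delta=0.0267 Bond=-0.8686
(2,0): Delta=0.0000 Bond=0.0000
(2,1): Delta=0.0405 Bond=-1.5029
(2,2): Delta=0.0199 Bond=-0.4346
(3,0): Delta=0.0000 Bond=0.0000
(3,1): Delta=0.0000 Bond=0.0000
(3,2): Delta=0.0604 Bond=-2.5313
(3,3): Delta=0.0000 Bond=1.0000
V0=0.4644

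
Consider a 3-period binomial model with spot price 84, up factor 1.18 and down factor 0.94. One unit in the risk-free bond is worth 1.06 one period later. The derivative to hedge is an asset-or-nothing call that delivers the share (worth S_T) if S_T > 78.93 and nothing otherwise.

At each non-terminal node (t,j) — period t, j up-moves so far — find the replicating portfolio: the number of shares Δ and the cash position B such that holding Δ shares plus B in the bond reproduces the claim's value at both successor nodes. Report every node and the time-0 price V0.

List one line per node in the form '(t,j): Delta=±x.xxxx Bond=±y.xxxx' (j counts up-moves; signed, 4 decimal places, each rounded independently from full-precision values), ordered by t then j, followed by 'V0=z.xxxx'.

No-arbitrage ⇒ martingale measure with p* = (R−d)/(u−d) = 0.5000.
At expiry t=3: V(3,0)=0.0000, V(3,1)=87.5824, V(3,2)=109.9439, V(3,3)=138.0147
  t=2,j=0: stock 74.2224 → up 87.5824 (V=87.5824), down 69.7691 (V=0.0000). Price 41.3125; hedge Δ=4.9167, bond B=-323.6143.
  t=2,j=1: stock 93.1728 → up 109.9439 (V=109.9439), down 87.5824 (V=87.5824). Price 93.1728; hedge Δ=1.0000, bond B=0.0000.
  t=2,j=2: stock 116.9616 → up 138.0147 (V=138.0147), down 109.9439 (V=109.9439). Price 116.9616; hedge Δ=1.0000, bond B=0.0000.
  t=1,j=0: stock 78.9600 → up 93.1728 (V=93.1728), down 74.2224 (V=41.3125). Price 63.4364; hedge Δ=2.7366, bond B=-152.6483.
  t=1,j=1: stock 99.1200 → up 116.9616 (V=116.9616), down 93.1728 (V=93.1728). Price 99.1200; hedge Δ=1.0000, bond B=0.0000.
  t=0,j=0: stock 84.0000 → up 99.1200 (V=99.1200), down 78.9600 (V=63.4364). Price 76.6776; hedge Δ=1.7700, bond B=-72.0039.
Each (Δ,B) replicates both successor values, so the strategy is self-financing and V0 is arbitrage-free.

(0,0): Delta=1.7700 Bond=-72.0039
(1,0): Delta=2.7366 Bond=-152.6483
(1,1): Delta=1.0000 Bond=0.0000
(2,0): Delta=4.9167 Bond=-323.6143
(2,1): Delta=1.0000 Bond=0.0000
(2,2): Delta=1.0000 Bond=0.0000
V0=76.6776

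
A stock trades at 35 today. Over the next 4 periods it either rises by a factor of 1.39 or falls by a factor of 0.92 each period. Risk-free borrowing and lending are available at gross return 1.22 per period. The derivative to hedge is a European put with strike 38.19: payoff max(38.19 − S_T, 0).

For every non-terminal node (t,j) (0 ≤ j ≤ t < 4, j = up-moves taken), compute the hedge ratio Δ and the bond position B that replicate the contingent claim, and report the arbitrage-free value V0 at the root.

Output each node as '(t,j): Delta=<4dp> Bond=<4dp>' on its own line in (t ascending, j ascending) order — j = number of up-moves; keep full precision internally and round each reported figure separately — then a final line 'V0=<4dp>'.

(0,0): Delta=-0.0229 Bond=0.9184
(1,0): Delta=-0.0807 Bond=2.9823
(1,1): Delta=-0.0012 Bond=0.0654
(2,0): Delta=-0.2843 Bond=9.6699
(2,1): Delta=-0.0043 Bond=0.2205
(2,2): Delta=0.0000 Bond=0.0000
(3,0): Delta=-1.0000 Bond=31.3033
(3,1): Delta=-0.0159 Bond=0.7438
(3,2): Delta=0.0000 Bond=0.0000
(3,3): Delta=0.0000 Bond=0.0000
V0=0.1181

No-arbitrage ⇒ martingale measure with p* = (R−d)/(u−d) = 0.6383.
Terminal payoffs: V(4,0)=13.1162, V(4,1)=0.3068, V(4,2)=0.0000, V(4,3)=0.0000, V(4,4)=0.0000
  t=3,j=0: stock 27.2541 → up 37.8832 (V=0.3068), down 25.0738 (V=13.1162). Price 4.0492; hedge Δ=-1.0000, bond B=31.3033.
  t=3,j=1: stock 41.1774 → up 57.2365 (V=0.0000), down 37.8832 (V=0.3068). Price 0.0910; hedge Δ=-0.0159, bond B=0.7438.
  t=3,j=2: stock 62.2136 → up 86.4769 (V=0.0000), down 57.2365 (V=0.0000). Price 0.0000; hedge Δ=0.0000, bond B=0.0000.
  t=3,j=3: stock 93.9967 → up 130.6554 (V=0.0000), down 86.4769 (V=0.0000). Price 0.0000; hedge Δ=0.0000, bond B=0.0000.
  t=2,j=0: stock 29.6240 → up 41.1774 (V=0.0910), down 27.2541 (V=4.0492). Price 1.2481; hedge Δ=-0.2843, bond B=9.6699.
  t=2,j=1: stock 44.7580 → up 62.2136 (V=0.0000), down 41.1774 (V=0.0910). Price 0.0270; hedge Δ=-0.0043, bond B=0.2205.
  t=2,j=2: stock 67.6235 → up 93.9967 (V=0.0000), down 62.2136 (V=0.0000). Price 0.0000; hedge Δ=0.0000, bond B=0.0000.
  t=1,j=0: stock 32.2000 → up 44.7580 (V=0.0270), down 29.6240 (V=1.2481). Price 0.3841; hedge Δ=-0.0807, bond B=2.9823.
  t=1,j=1: stock 48.6500 → up 67.6235 (V=0.0000), down 44.7580 (V=0.0270). Price 0.0080; hedge Δ=-0.0012, bond B=0.0654.
  t=0,j=0: stock 35.0000 → up 48.6500 (V=0.0080), down 32.2000 (V=0.3841). Price 0.1181; hedge Δ=-0.0229, bond B=0.9184.
Check: Δ(0,0)·S0 + B(0,0) = 0.1181 = V0.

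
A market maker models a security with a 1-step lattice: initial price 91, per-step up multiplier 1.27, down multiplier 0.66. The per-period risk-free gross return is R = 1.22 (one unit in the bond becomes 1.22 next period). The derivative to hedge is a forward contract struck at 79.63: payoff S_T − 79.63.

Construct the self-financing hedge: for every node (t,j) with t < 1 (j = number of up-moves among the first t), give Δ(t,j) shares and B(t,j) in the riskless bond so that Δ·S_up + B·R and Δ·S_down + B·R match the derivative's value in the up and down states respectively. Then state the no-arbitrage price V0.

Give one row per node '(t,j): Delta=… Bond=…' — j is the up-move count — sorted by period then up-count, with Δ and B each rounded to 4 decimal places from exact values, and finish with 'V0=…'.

Since d<R<u, set p* = (R−d)/(u−d) = 0.9180; price each node as the discounted p*-expectation of its children.
Terminal payoffs: V(1,0)=-19.5700, V(1,1)=35.9400
  t=0,j=0: stock 91.0000 → up 115.5700 (V=35.9400), down 60.0600 (V=-19.5700). Price 25.7295; hedge Δ=1.0000, bond B=-65.2705.
The time-0 hedge costs 25.7295, which is the no-arbitrage price.

(0,0): Delta=1.0000 Bond=-65.2705
V0=25.7295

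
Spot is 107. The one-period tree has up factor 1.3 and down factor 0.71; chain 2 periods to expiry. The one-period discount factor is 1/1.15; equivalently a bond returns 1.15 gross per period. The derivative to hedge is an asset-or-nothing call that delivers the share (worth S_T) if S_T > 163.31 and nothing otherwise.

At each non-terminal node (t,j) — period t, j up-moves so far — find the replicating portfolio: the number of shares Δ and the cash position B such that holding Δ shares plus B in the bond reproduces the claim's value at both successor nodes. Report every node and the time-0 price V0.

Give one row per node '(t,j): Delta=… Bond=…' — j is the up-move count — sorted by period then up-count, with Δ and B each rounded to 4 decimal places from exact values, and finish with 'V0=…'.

(0,0): Delta=1.8575 Bond=-122.7105
(1,0): Delta=0.0000 Bond=0.0000
(1,1): Delta=2.2034 Bond=-189.2252
V0=76.0460

Since d<R<u, set p* = (R−d)/(u−d) = 0.7458; price each node as the discounted p*-expectation of its children.
Terminal payoffs: V(2,0)=0.0000, V(2,1)=0.0000, V(2,2)=180.8300
Node (1,0) S=75.9700: V=(p*·0.0000+(1−p*)·0.0000)/1.15=0.0000; Δ=(0.0000−0.0000)/(98.7610−53.9387)=0.0000; B=V−Δ·S=0.0000
Node (1,1) S=139.1000: V=(p*·180.8300+(1−p*)·0.0000)/1.15=117.2663; Δ=(180.8300−0.0000)/(180.8300−98.7610)=2.2034; B=V−Δ·S=-189.2252
Node (0,0) S=107.0000: V=(p*·117.2663+(1−p*)·0.0000)/1.15=76.0460; Δ=(117.2663−0.0000)/(139.1000−75.9700)=1.8575; B=V−Δ·S=-122.7105
The time-0 hedge costs 76.0460, which is the no-arbitrage price.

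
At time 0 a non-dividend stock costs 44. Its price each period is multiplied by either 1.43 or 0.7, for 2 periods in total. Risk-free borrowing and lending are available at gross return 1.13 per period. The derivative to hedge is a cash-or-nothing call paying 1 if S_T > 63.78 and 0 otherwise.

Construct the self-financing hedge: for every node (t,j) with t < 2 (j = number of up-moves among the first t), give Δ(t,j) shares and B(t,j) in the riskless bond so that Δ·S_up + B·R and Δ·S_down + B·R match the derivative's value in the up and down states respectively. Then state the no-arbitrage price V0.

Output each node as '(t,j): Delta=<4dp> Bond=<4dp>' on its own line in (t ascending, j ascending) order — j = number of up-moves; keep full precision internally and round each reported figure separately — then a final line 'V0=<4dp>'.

The replicating-portfolio and risk-neutral prices coincide; use p* = (1.13−0.7)/(1.43−0.7) = 0.5890 for the latter.
Terminal values V(2,·): V(2,0)=0.0000, V(2,1)=0.0000, V(2,2)=1.0000
Node (1,0) S=30.8000: V=(p*·0.0000+(1−p*)·0.0000)/1.13=0.0000; Δ=(0.0000−0.0000)/(44.0440−21.5600)=0.0000; B=V−Δ·S=0.0000
Node (1,1) S=62.9200: V=(p*·1.0000+(1−p*)·0.0000)/1.13=0.5213; Δ=(1.0000−0.0000)/(89.9756−44.0440)=0.0218; B=V−Δ·S=-0.8486
Node (0,0) S=44.0000: V=(p*·0.5213+(1−p*)·0.0000)/1.13=0.2717; Δ=(0.5213−0.0000)/(62.9200−30.8000)=0.0162; B=V−Δ·S=-0.4423
The time-0 hedge costs 0.2717, which is the no-arbitrage price.

(0,0): Delta=0.0162 Bond=-0.4423
(1,0): Delta=0.0000 Bond=0.0000
(1,1): Delta=0.0218 Bond=-0.8486
V0=0.2717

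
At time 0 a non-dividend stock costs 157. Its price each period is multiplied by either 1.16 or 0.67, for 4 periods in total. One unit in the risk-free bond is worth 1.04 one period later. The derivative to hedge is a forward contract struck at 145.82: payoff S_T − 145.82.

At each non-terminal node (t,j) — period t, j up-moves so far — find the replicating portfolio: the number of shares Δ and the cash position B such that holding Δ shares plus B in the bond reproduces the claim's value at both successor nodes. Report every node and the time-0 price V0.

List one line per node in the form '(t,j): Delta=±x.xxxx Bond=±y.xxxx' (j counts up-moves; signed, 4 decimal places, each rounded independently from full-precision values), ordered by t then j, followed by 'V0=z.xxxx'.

(0,0): Delta=1.0000 Bond=-124.6475
(1,0): Delta=1.0000 Bond=-129.6334
(1,1): Delta=1.0000 Bond=-129.6334
(2,0): Delta=1.0000 Bond=-134.8188
(2,1): Delta=1.0000 Bond=-134.8188
(2,2): Delta=1.0000 Bond=-134.8188
(3,0): Delta=1.0000 Bond=-140.2115
(3,1): Delta=1.0000 Bond=-140.2115
(3,2): Delta=1.0000 Bond=-140.2115
(3,3): Delta=1.0000 Bond=-140.2115
V0=32.3525

No-arbitrage ⇒ martingale measure with p* = (R−d)/(u−d) = 0.7551.
Terminal payoffs: V(4,0)=-114.1827, V(4,1)=-91.0450, V(4,2)=-50.9857, V(4,3)=18.3707, V(4,4)=138.4504
Node (3,0) S=47.2198: V=(p*·-91.0450+(1−p*)·-114.1827)/1.04=-92.9917; Δ=(-91.0450−-114.1827)/(54.7750−31.6373)=1.0000; B=V−Δ·S=-140.2115
Node (3,1) S=81.7537: V=(p*·-50.9857+(1−p*)·-91.0450)/1.04=-58.4579; Δ=(-50.9857−-91.0450)/(94.8343−54.7750)=1.0000; B=V−Δ·S=-140.2115
Node (3,2) S=141.5437: V=(p*·18.3707+(1−p*)·-50.9857)/1.04=1.3321; Δ=(18.3707−-50.9857)/(164.1907−94.8343)=1.0000; B=V−Δ·S=-140.2115
Node (3,3) S=245.0607: V=(p*·138.4504+(1−p*)·18.3707)/1.04=104.8491; Δ=(138.4504−18.3707)/(284.2704−164.1907)=1.0000; B=V−Δ·S=-140.2115
Node (2,0) S=70.4773: V=(p*·-58.4579+(1−p*)·-92.9917)/1.04=-64.3415; Δ=(-58.4579−-92.9917)/(81.7537−47.2198)=1.0000; B=V−Δ·S=-134.8188
Node (2,1) S=122.0204: V=(p*·1.3321+(1−p*)·-58.4579)/1.04=-12.7984; Δ=(1.3321−-58.4579)/(141.5437−81.7537)=1.0000; B=V−Δ·S=-134.8188
Node (2,2) S=211.2592: V=(p*·104.8491+(1−p*)·1.3321)/1.04=76.4404; Δ=(104.8491−1.3321)/(245.0607−141.5437)=1.0000; B=V−Δ·S=-134.8188
Node (1,0) S=105.1900: V=(p*·-12.7984+(1−p*)·-64.3415)/1.04=-24.4434; Δ=(-12.7984−-64.3415)/(122.0204−70.4773)=1.0000; B=V−Δ·S=-129.6334
Node (1,1) S=182.1200: V=(p*·76.4404+(1−p*)·-12.7984)/1.04=52.4866; Δ=(76.4404−-12.7984)/(211.2592−122.0204)=1.0000; B=V−Δ·S=-129.6334
Node (0,0) S=157.0000: V=(p*·52.4866+(1−p*)·-24.4434)/1.04=32.3525; Δ=(52.4866−-24.4434)/(182.1200−105.1900)=1.0000; B=V−Δ·S=-124.6475
Root portfolio cost Δ·157+B reproduces V0=32.3525.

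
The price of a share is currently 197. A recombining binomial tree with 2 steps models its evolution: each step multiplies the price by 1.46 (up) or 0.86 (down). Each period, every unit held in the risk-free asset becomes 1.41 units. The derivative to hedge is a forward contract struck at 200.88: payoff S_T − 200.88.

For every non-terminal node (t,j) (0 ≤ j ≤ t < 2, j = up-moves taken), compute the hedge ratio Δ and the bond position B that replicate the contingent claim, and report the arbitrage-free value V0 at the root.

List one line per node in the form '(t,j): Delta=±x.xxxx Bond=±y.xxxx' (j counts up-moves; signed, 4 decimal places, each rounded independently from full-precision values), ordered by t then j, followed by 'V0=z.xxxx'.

No-arbitrage ⇒ martingale measure with p* = (R−d)/(u−d) = 0.9167.
Terminal payoffs: V(2,0)=-55.1788, V(2,1)=46.4732, V(2,2)=219.0452
  t=1,j=0: stock 169.4200 → up 247.3532 (V=46.4732), down 145.7012 (V=-55.1788). Price 26.9519; hedge Δ=1.0000, bond B=-142.4681.
  t=1,j=1: stock 287.6200 → up 419.9252 (V=219.0452), down 247.3532 (V=46.4732). Price 145.1519; hedge Δ=1.0000, bond B=-142.4681.
  t=0,j=0: stock 197.0000 → up 287.6200 (V=145.1519), down 169.4200 (V=26.9519). Price 95.9588; hedge Δ=1.0000, bond B=-101.0412.
Check: Δ(0,0)·S0 + B(0,0) = 95.9588 = V0.

(0,0): Delta=1.0000 Bond=-101.0412
(1,0): Delta=1.0000 Bond=-142.4681
(1,1): Delta=1.0000 Bond=-142.4681
V0=95.9588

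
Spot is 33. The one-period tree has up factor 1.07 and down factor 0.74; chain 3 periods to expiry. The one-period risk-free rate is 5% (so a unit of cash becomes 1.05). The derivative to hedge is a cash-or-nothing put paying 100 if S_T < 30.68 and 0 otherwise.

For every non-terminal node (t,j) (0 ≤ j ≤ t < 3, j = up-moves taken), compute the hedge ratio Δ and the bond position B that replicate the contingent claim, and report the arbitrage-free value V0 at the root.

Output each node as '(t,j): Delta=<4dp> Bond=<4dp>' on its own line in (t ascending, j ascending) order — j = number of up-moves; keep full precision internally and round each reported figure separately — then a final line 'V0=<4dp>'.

(0,0): Delta=-7.3500 Bond=257.3244
(1,0): Delta=0.0000 Bond=90.7029
(1,1): Delta=-7.6780 Bond=281.7705
(2,0): Delta=0.0000 Bond=95.2381
(2,1): Delta=0.0000 Bond=95.2381
(2,2): Delta=-8.0206 Bond=308.8023
V0=14.7735

Under the risk-neutral measure, an up-move has probability p* = (R−d)/(u−d) = 0.9394 and values discount at R = 1.05.
Payoff layer (t=3): V(3,0)=100.0000, V(3,1)=100.0000, V(3,2)=100.0000, V(3,3)=0.0000
  t=2,j=0: stock 18.0708 → up 19.3358 (V=100.0000), down 13.3724 (V=100.0000). Price 95.2381; hedge Δ=0.0000, bond B=95.2381.
  t=2,j=1: stock 26.1294 → up 27.9585 (V=100.0000), down 19.3358 (V=100.0000). Price 95.2381; hedge Δ=0.0000, bond B=95.2381.
  t=2,j=2: stock 37.7817 → up 40.4264 (V=0.0000), down 27.9585 (V=100.0000). Price 5.7720; hedge Δ=-8.0206, bond B=308.8023.
  t=1,j=0: stock 24.4200 → up 26.1294 (V=95.2381), down 18.0708 (V=95.2381). Price 90.7029; hedge Δ=0.0000, bond B=90.7029.
  t=1,j=1: stock 35.3100 → up 37.7817 (V=5.7720), down 26.1294 (V=95.2381). Price 10.6611; hedge Δ=-7.6780, bond B=281.7705.
  t=0,j=0: stock 33.0000 → up 35.3100 (V=10.6611), down 24.4200 (V=90.7029). Price 14.7735; hedge Δ=-7.3500, bond B=257.3244.
Root portfolio cost Δ·33+B reproduces V0=14.7735.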